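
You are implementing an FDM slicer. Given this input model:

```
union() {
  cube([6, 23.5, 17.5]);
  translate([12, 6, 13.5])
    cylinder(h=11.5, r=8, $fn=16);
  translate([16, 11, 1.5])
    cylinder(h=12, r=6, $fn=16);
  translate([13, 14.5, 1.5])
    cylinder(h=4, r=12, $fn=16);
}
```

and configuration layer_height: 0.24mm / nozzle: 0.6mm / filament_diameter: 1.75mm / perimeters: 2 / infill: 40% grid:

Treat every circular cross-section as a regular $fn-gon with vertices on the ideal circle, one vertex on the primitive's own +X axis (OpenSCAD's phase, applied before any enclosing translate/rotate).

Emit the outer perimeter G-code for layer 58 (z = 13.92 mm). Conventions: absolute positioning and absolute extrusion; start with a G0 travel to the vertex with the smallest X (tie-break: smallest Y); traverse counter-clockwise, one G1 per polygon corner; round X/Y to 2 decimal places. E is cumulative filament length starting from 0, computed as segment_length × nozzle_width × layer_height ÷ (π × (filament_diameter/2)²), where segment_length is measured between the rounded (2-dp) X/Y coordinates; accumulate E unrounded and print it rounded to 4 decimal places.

G0 X0.00 Y0.00 Z13.92
G1 X6.00 Y0.00 E0.3592
G1 X6.00 Y0.86 E0.4107
G1 X6.34 Y0.34 E0.4479
G1 X8.94 Y-1.39 E0.6349
G1 X12.00 Y-2.00 E0.8217
G1 X15.06 Y-1.39 E1.0085
G1 X17.66 Y0.34 E1.1954
G1 X19.39 Y2.94 E1.3824
G1 X20.00 Y6.00 E1.5692
G1 X19.39 Y9.06 E1.7560
G1 X17.66 Y11.66 E1.9430
G1 X15.06 Y13.39 E2.1299
G1 X12.00 Y14.00 E2.3167
G1 X8.94 Y13.39 E2.5035
G1 X6.34 Y11.66 E2.6905
G1 X6.00 Y11.14 E2.7277
G1 X6.00 Y23.50 E3.4677
G1 X0.00 Y23.50 E3.8269
G1 X0.00 Y0.00 E5.2338

At z = 13.92 mm: the cube is present — its section is the full 6×23.5 rectangle; the r=8 cylinder at (12, 6) contributes a regular 16-gon of circumradius 8; the cylinder at (16, 11) is absent (z outside [1.5, 13.5]); the cylinder at (13, 14.5) is absent (z outside [1.5, 5.5]); Taking the union: the regions partially overlap (shared area 13.28 mm²), so overlapping operands fuse into one piece — 1 connected region. The outline is a single polygon with 19 vertices. Extrusion per mm of travel: 0.6 × 0.24 / (π × 0.875²) = 0.059868. Accumulating E over each segment gives final E = 5.2338.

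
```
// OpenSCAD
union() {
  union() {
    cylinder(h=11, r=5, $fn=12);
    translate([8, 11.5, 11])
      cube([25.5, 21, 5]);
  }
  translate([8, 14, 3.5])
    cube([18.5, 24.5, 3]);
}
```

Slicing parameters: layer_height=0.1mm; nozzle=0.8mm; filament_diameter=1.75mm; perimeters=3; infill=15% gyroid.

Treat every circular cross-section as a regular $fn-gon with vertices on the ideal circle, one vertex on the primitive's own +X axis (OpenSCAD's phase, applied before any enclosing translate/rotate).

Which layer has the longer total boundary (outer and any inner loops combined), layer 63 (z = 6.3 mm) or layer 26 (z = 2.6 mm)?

Layer 63 (z = 6.3): the r=5 cylinder contributes a regular 12-gon of circumradius 5 (perimeter = 2·12·5.000·sin(180°/12) = 31.06 mm); the cube at (8, 11.5) does not reach this height (z outside [11, 16]); Combining (union): only the r=5 cylinder is present, so the union is just that shape — boundary = 31.06 mm; the cube at (8, 14) is present — its section is the full 18.5×24.5 rectangle (perimeter 86.00 mm); Combining (union): the 2 present regions are separate (no shared area or edge), so areas and boundary lengths simply add and each stays a separate island — boundary = 117.06 mm. So its perimeter = 117.06 mm. Layer 26 (z = 2.6): the cylinder: section is a regular 12-gon, circumradius r=5 (perimeter = 2·12·5.000·sin(180°/12) = 31.06 mm); the cube at (8, 11.5) is absent (z outside [11, 16]); Merging all regions: only the r=5 cylinder is present, so the union is just that shape — boundary = 31.06 mm; the cube at (8, 14) does not reach this height (z outside [3.5, 6.5]); Taking the union: only the result so far is present, so the union is just that shape — boundary = 31.06 mm. So its perimeter = 31.06 mm. Layer 63 is larger (117.06 vs 31.06 mm).

layer 63 (z = 6.3 mm)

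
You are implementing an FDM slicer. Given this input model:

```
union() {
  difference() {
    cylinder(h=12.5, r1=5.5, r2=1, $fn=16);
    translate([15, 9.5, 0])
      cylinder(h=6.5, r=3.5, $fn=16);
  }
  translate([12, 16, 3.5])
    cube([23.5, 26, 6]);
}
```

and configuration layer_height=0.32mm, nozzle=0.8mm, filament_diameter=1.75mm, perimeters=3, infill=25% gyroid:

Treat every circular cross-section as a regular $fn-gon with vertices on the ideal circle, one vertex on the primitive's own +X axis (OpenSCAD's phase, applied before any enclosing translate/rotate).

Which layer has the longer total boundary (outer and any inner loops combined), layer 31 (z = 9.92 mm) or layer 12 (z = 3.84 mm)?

Layer 31 (z = 9.92): the cone: at t=0.794 of its height the radius interpolates to r₁+(r₂−r₁)t = 1.929, giving a regular 16-gon of that circumradius (perimeter = 2·16·1.929·sin(180°/16) = 12.04 mm); the cylinder at (15, 9.5) is not intersected at this z (z outside [0, 6.5]); After the difference (first − rest): none of the subtracted shapes is present at this height, so the cone is unchanged — boundary = 12.04 mm; the cube at (12, 16) is absent (z outside [3.5, 9.5]); Taking the union: only the result so far is present, so the union is just that shape — boundary = 12.04 mm. So its perimeter = 12.04 mm. Layer 12 (z = 3.84): the cone (r1=5.5→r2=1) has section circumradius 4.118 here — a regular 16-gon (perimeter = 2·16·4.118·sin(180°/16) = 25.71 mm); the r=3.5 cylinder at (15, 9.5) contributes a regular 16-gon of circumradius 3.5 (perimeter = 2·16·3.500·sin(180°/16) = 21.85 mm); Taking the first minus the rest: starting from the cone, the r=3.5 cylinder at (15, 9.5) misses the remaining region (no effect) — boundary = 25.71 mm; the cube at (12, 16) is present — its section is the full 23.5×26 rectangle (perimeter 99.00 mm); Merging all regions: the 2 present regions are separate (no shared area or edge), so areas and boundary lengths simply add and each stays a separate island — boundary = 124.71 mm. So its perimeter = 124.71 mm. Layer 12 is larger (124.71 vs 12.04 mm).

layer 12 (z = 3.84 mm)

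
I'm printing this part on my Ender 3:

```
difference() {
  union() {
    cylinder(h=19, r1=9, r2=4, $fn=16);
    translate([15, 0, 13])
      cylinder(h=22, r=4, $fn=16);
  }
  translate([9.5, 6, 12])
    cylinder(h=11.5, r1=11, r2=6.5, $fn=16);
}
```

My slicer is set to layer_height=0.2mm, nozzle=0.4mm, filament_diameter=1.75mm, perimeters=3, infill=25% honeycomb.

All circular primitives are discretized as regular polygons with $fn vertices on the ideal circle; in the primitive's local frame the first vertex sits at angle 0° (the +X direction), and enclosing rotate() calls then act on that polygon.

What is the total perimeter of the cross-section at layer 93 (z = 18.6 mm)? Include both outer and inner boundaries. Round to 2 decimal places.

At z = 18.6 mm: the cone: at t=0.979 of its height the radius interpolates to r₁+(r₂−r₁)t = 4.105, giving a regular 16-gon of that circumradius (perimeter = 2·16·4.105·sin(180°/16) = 25.63 mm); the r=4 cylinder at (15, 0) contributes a regular 16-gon of circumradius 4 (perimeter = 2·16·4.000·sin(180°/16) = 24.97 mm); Merging all regions: the 2 present regions are separate (no shared area or edge), so areas and boundary lengths simply add and each stays a separate island — boundary = 50.60 mm; the cone at (9.5, 6): at t=0.574 of its height the radius interpolates to r₁+(r₂−r₁)t = 8.417, giving a regular 16-gon of that circumradius (perimeter = 2·16·8.417·sin(180°/16) = 52.55 mm); Taking the first minus the rest: starting from the result so far, the cone at (9.5, 6) partially overlaps it — only the 27.08 mm² overlap (of its 216.91 mm²) is removed, clipping the outline — boundary = 47.54 mm. Overall, the cross-section has 2 separate islands. Total boundary length (outer) = 47.54 mm.

47.54 mm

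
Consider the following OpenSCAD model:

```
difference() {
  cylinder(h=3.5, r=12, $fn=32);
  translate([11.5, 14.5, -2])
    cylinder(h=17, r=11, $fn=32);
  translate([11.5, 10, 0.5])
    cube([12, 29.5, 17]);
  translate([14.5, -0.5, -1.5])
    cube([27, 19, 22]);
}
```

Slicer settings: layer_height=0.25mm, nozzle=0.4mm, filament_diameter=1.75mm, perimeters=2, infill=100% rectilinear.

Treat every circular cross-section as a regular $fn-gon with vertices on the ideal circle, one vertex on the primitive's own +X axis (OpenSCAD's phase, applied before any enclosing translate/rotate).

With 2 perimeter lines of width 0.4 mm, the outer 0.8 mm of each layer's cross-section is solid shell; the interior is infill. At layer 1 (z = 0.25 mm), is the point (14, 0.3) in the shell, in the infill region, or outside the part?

At z = 0.25 mm: the r=12 cylinder gives a regular 32-gon of circumradius 12 (constant along its height); the r=11 cylinder at (11.5, 14.5) contributes a regular 32-gon of circumradius 11; the cube at (11.5, 10) does not reach this height (z outside [0.5, 17.5]); the cube at (14.5, -0.5) (footprint 27×19) is included at this height; Subtracting the remaining from the first: starting from the r=12 cylinder, the r=11 cylinder at (11.5, 14.5) partially overlaps it — only the 40.64 mm² overlap (of its 377.69 mm²) is removed, clipping the outline; the 27×19 cube at (14.5, -0.5) misses the remaining region (no effect) — 1 connected region. Overall, the cross-section is a single solid region. The nearest boundary edge runs (11.77, 2.34)→(12.00, 0.00); distance from the point to it = 2.02 mm. The point is not inside any of the regions above, so it lies outside the cross-section (2.02 mm from the nearest boundary).

outside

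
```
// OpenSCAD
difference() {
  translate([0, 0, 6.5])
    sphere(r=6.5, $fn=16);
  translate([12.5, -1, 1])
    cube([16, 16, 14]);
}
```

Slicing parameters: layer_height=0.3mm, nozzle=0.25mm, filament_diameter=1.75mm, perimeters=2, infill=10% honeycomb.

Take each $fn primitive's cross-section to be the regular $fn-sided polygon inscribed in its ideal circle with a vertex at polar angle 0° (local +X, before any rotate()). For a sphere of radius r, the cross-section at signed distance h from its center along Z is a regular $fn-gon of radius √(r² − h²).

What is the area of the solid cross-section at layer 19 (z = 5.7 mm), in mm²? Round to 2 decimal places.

At z = 5.7 mm: the r=6.5 sphere slices to a regular 16-gon of circumradius 6.451 (√(r²−h²) with h=0.8 from center) (area = (16/2)·6.451²·sin(360°/16) = 127.39 mm²); the cube at (12.5, -1) (footprint 16×16) is included at this height (area 256.00 mm²); Subtracting the remaining from the first: starting from the r=6.5 sphere (127.39 mm²), the 16×16 cube at (12.5, -1) misses the remaining region (no effect) — area = 127.39 mm². Overall, the cross-section is a single solid region. Net area = 127.39 mm².

127.39 mm²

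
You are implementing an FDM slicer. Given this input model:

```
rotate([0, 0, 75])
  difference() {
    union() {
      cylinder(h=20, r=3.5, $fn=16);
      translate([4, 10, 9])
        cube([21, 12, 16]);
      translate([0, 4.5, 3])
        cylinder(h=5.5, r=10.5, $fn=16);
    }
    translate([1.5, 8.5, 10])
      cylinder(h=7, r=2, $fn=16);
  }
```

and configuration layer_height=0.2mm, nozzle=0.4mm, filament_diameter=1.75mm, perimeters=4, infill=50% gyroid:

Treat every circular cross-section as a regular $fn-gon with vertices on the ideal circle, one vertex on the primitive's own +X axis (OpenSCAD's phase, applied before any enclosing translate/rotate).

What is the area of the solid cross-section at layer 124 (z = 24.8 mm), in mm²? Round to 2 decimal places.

252.00 mm²

At z = 24.8 mm: the cylinder is not intersected at this z (z outside [0, 20]); the 21×12 cube at (4, 10) contributes its full rectangle (area 252.00 mm²); the cylinder at (0, 4.5) is not intersected at this z (z outside [3, 8.5]); Combining (union): only the 21×12 cube at (4, 10) is present, so the union is just that shape — area = 252.00 mm²; the cylinder at (1.5, 8.5) is absent (z outside [10, 17]); Subtracting the remaining from the first: none of the subtracted shapes is present at this height, so the result so far is unchanged — area = 252.00 mm²; (rotated 75° about Z; rotation is an isometry so areas/perimeters/island counts are preserved). Overall, the cross-section is a single solid region. Net area = 252.00 mm².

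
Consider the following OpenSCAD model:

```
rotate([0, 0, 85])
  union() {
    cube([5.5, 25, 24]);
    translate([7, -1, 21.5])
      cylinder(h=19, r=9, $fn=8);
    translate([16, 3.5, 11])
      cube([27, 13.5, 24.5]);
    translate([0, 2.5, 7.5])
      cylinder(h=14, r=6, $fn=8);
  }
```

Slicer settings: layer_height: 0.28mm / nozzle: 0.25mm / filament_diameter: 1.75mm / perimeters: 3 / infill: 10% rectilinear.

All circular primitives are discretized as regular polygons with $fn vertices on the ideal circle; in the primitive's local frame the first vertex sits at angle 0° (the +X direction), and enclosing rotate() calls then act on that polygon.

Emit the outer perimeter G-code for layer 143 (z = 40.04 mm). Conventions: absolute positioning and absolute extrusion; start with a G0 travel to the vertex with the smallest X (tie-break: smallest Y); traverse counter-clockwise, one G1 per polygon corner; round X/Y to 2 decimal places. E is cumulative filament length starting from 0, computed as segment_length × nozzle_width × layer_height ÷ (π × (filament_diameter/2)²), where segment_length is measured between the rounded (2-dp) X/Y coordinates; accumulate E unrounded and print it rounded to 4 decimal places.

At z = 40.04 mm: the cube is not intersected at this z (z outside [0, 24]); the cylinder at (7, -1): section is a regular 8-gon, circumradius r=9; the cube at (16, 3.5) is not intersected at this z (z outside [11, 35.5]); the cylinder at (0, 2.5) is absent (z outside [7.5, 21.5]); Combining (union): only the r=9 cylinder at (7, -1) is present, so the union is just that shape — 1 connected region; (rotated 85° about Z; rotation is an isometry so areas/perimeters/island counts are preserved). The outline is a single polygon with 8 vertices. Extrusion per mm of travel: 0.25 × 0.28 / (π × 0.875²) = 0.029103. Accumulating E over each segment gives final E = 1.6037.

G0 X-7.36 Y7.67 Z40.04
G1 X-5.29 Y1.10 E0.2005
G1 X0.82 Y-2.08 E0.4009
G1 X7.39 Y-0.01 E0.6014
G1 X10.57 Y6.10 E0.8019
G1 X8.50 Y12.67 E1.0023
G1 X2.39 Y15.85 E1.2028
G1 X-4.18 Y13.78 E1.4033
G1 X-7.36 Y7.67 E1.6037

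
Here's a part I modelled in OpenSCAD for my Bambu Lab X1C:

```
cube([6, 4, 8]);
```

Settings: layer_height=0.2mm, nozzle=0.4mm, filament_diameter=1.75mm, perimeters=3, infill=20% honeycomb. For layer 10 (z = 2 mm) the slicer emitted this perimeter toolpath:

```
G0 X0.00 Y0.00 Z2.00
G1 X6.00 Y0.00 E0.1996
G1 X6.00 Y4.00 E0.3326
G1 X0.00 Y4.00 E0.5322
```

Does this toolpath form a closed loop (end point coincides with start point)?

no

Start point (G0): (0.00, 0.00). End point (last G1): the path does not return to the start — open.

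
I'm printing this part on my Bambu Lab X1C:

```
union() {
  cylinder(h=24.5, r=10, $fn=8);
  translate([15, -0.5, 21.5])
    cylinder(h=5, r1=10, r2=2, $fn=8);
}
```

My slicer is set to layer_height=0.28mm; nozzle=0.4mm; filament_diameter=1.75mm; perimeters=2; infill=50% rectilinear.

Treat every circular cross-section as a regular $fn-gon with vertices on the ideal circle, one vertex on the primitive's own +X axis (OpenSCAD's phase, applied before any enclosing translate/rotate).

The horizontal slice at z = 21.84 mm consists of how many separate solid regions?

1

At z = 21.84 mm: the cylinder: section is a regular 8-gon, circumradius r=10; the cone at (15, -0.5) contributes a regular 8-gon of circumradius 9.456 (interpolated between r1=10 and r2=2 at t=0.068); Merging all regions: the regions partially overlap (shared area 23.92 mm²), so overlapping operands fuse into one piece — 1 connected region. The result has 1 disconnected region.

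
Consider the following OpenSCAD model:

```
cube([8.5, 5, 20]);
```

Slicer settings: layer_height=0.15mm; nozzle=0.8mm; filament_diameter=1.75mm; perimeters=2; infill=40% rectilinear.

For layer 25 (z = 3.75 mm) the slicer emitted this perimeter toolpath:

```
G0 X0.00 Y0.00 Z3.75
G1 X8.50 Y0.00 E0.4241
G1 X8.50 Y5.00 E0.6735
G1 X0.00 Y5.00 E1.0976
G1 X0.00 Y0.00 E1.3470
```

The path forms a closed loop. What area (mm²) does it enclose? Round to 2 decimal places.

42.50 mm²

Apply the shoelace formula to the sequence of (X, Y) vertices; enclosed area = 42.50 mm².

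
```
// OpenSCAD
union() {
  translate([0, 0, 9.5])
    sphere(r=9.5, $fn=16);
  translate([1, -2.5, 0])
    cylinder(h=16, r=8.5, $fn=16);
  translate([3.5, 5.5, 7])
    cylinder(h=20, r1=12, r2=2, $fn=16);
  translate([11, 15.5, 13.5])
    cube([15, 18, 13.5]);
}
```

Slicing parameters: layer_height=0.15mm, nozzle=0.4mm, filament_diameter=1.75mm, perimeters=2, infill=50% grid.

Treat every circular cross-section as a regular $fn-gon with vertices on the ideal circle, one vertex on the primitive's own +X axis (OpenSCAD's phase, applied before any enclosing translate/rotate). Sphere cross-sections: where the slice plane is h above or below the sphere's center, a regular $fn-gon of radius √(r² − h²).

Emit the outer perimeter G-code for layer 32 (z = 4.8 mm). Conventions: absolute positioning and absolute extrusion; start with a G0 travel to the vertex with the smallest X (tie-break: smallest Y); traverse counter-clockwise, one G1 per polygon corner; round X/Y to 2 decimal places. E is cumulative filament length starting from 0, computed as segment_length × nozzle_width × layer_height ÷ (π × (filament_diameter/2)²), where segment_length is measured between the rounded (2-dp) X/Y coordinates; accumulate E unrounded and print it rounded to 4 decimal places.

At z = 4.8 mm: the r=9.5 sphere contributes a regular 16-gon of circumradius √(9.5²−4.7²) = 8.256; the r=8.5 cylinder at (1, -2.5) contributes a regular 16-gon of circumradius 8.5; the cone at (3.5, 5.5) does not reach this height (z outside [7, 27]); the cube at (11, 15.5) is absent (z outside [13.5, 27]); Taking the union: the regions partially overlap (shared area 170.39 mm²), so overlapping operands fuse into one piece — 1 connected region. The outline is a single polygon with 20 vertices. Extrusion per mm of travel: 0.4 × 0.15 / (π × 0.875²) = 0.024945. Accumulating E over each segment gives final E = 1.4417.

G0 X-8.26 Y0.00 Z4.80
G1 X-7.63 Y-3.16 E0.0804
G1 X-7.26 Y-3.71 E0.0969
G1 X-6.85 Y-5.75 E0.1488
G1 X-5.01 Y-8.51 E0.2316
G1 X-2.25 Y-10.35 E0.3143
G1 X1.00 Y-11.00 E0.3970
G1 X4.25 Y-10.35 E0.4797
G1 X7.01 Y-8.51 E0.5624
G1 X8.85 Y-5.75 E0.6452
G1 X9.50 Y-2.50 E0.7278
G1 X8.85 Y0.75 E0.8105
G1 X7.79 Y2.34 E0.8582
G1 X7.63 Y3.16 E0.8790
G1 X5.84 Y5.84 E0.9594
G1 X3.16 Y7.63 E1.0398
G1 X0.00 Y8.26 E1.1202
G1 X-3.16 Y7.63 E1.2006
G1 X-5.84 Y5.84 E1.2810
G1 X-7.63 Y3.16 E1.3613
G1 X-8.26 Y0.00 E1.4417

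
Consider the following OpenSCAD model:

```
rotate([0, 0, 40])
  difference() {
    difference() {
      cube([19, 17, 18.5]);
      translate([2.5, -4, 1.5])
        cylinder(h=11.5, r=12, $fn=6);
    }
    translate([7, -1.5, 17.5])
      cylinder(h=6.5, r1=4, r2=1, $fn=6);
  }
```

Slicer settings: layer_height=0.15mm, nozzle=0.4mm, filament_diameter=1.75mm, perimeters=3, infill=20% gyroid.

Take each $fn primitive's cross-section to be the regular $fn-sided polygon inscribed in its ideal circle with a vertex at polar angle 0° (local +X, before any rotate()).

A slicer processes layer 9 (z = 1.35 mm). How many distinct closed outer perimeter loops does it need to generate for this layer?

1

At z = 1.35 mm: the 19×17 cube contributes its full rectangle; the cylinder at (2.5, -4) is absent (z outside [1.5, 13]); After the difference (first − rest): none of the subtracted shapes is present at this height, so the 19×17 cube is unchanged — 1 connected region; the cone at (7, -1.5) is absent (z outside [17.5, 24]); Subtracting the remaining from the first: none of the subtracted shapes is present at this height, so that combined region is unchanged — 1 connected region; (rotated 40° about Z; rotation is an isometry so areas/perimeters/island counts are preserved). The result has 1 disconnected region.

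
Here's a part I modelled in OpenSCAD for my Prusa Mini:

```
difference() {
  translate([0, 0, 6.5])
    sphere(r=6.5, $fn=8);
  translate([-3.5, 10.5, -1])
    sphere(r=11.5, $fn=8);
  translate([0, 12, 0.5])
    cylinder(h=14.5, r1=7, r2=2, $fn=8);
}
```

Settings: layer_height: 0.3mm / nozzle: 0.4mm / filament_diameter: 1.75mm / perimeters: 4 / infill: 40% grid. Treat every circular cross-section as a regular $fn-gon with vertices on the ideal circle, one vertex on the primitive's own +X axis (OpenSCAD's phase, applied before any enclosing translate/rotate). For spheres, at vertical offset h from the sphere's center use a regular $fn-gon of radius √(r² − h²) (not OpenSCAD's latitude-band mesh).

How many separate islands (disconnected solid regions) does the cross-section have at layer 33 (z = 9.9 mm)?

1

At z = 9.9 mm: the r=6.5 sphere slices to a regular 8-gon of circumradius 5.540 (√(r²−h²) with h=3.4 from center); the r=11.5 sphere at (-3.5, 10.5) slices to a regular 8-gon of circumradius 3.666 (√(r²−h²) with h=10.9 from center); the cone at (0, 12) (r1=7→r2=2) has section circumradius 3.759 here — a regular 8-gon; Taking the first minus the rest: starting from the r=6.5 sphere, the r=11.5 sphere at (-3.5, 10.5) misses the remaining region (no effect); the cone at (0, 12) misses the remaining region (no effect) — 1 connected region. Overall, the cross-section is a single solid region. Island count = 1.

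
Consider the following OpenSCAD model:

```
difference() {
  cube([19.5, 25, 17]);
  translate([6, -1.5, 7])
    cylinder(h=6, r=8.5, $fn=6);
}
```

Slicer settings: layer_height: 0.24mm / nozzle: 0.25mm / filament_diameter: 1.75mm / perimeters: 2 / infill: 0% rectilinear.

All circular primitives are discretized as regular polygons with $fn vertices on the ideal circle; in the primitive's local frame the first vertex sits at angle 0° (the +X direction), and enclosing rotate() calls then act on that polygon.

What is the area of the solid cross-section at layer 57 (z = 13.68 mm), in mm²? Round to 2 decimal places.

487.50 mm²

At z = 13.68 mm: the 19.5×25 cube contributes its full rectangle (area 487.50 mm²); the cylinder at (6, -1.5) does not reach this height (z outside [7, 13]); Taking the first minus the rest: none of the subtracted shapes is present at this height, so the 19.5×25 cube is unchanged — area = 487.50 mm². Overall, the cross-section is a single solid region. Net area = 487.50 mm².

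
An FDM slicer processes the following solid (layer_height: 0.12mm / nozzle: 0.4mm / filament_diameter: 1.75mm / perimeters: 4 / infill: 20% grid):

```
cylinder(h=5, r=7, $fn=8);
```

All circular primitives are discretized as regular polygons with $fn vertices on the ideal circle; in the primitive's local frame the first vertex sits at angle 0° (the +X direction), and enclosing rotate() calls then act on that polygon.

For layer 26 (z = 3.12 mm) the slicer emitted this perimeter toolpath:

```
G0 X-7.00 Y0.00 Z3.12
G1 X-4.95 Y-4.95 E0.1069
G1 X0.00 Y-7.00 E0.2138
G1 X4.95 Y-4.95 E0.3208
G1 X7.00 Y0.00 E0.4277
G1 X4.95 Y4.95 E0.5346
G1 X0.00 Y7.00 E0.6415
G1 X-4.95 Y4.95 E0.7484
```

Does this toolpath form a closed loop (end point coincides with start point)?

no

Start point (G0): (-7.00, 0.00). End point (last G1): the path does not return to the start — open.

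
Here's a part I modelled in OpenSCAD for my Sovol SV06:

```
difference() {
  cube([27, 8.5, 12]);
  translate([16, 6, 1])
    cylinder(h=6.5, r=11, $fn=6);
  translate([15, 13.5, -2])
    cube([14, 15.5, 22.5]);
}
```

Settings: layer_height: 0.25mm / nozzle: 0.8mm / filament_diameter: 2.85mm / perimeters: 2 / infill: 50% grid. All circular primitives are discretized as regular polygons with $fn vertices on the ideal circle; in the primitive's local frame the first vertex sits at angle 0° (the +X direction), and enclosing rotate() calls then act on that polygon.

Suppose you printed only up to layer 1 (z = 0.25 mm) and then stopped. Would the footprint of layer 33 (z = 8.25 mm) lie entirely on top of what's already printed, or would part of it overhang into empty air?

entirely on top

Compare the two slices. At z = 0.25: the 27×8.5 cube contributes its full rectangle (area 229.50 mm²); the cylinder at (16, 6) is absent (z outside [1, 7.5]); the cube at (15, 13.5) is present — its section is the full 14×15.5 rectangle (area 217.00 mm²); After the difference (first − rest): starting from the 27×8.5 cube (229.50 mm²), the 14×15.5 cube at (15, 13.5) misses the remaining region (no effect) — area = 229.50 mm². At z = 8.25: the cube (footprint 27×8.5) is included at this height (area 229.50 mm²); the cylinder at (16, 6) is not intersected at this z (z outside [1, 7.5]); the cube at (15, 13.5) is present — its section is the full 14×15.5 rectangle (area 217.00 mm²); Subtracting the remaining from the first: starting from the 27×8.5 cube (229.50 mm²), the 14×15.5 cube at (15, 13.5) misses the remaining region (no effect) — area = 229.50 mm². Checking containment: the cross-section at z = 8.25 is a subset of the cross-section at z = 0.25.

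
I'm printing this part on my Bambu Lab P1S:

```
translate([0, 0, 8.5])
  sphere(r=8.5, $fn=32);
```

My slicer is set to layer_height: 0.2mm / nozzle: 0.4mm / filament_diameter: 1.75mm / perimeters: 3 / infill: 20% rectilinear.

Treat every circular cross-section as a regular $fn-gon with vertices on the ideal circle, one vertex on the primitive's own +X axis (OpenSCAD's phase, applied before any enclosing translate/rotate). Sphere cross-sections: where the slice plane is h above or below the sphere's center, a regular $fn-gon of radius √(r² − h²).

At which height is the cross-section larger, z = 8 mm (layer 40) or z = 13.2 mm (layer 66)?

layer 40 (z = 8 mm)

Layer 40 (z = 8): the sphere: section is a regular 32-gon, circumradius = √(r²−h²) = √(8.5²−0.5²) = 8.485 (area = (32/2)·8.485²·sin(360°/32) = 224.74 mm²). So its area = 224.74 mm². Layer 66 (z = 13.2): the sphere: section is a regular 32-gon, circumradius = √(r²−h²) = √(8.5²−4.7²) = 7.082 (area = (32/2)·7.082²·sin(360°/32) = 156.57 mm²). So its area = 156.57 mm². Layer 40 is larger (224.74 vs 156.57 mm²).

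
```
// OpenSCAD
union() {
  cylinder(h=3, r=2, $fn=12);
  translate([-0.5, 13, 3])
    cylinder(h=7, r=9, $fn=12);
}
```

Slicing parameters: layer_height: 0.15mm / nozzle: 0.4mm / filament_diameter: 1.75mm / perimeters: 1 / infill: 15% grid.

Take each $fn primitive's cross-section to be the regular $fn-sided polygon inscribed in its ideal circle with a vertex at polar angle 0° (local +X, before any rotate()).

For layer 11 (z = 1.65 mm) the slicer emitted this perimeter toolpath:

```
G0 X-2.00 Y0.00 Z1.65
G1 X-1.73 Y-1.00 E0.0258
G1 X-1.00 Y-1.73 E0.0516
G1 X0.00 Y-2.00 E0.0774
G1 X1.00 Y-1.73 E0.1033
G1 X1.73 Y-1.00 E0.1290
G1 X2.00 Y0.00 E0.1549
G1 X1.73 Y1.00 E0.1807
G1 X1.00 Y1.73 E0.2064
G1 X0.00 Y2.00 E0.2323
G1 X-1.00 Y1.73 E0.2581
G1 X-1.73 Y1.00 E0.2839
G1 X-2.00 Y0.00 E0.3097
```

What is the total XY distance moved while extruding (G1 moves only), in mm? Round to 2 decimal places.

Sum the Euclidean lengths of each G1 segment: total = 12.42 mm.

12.42 mm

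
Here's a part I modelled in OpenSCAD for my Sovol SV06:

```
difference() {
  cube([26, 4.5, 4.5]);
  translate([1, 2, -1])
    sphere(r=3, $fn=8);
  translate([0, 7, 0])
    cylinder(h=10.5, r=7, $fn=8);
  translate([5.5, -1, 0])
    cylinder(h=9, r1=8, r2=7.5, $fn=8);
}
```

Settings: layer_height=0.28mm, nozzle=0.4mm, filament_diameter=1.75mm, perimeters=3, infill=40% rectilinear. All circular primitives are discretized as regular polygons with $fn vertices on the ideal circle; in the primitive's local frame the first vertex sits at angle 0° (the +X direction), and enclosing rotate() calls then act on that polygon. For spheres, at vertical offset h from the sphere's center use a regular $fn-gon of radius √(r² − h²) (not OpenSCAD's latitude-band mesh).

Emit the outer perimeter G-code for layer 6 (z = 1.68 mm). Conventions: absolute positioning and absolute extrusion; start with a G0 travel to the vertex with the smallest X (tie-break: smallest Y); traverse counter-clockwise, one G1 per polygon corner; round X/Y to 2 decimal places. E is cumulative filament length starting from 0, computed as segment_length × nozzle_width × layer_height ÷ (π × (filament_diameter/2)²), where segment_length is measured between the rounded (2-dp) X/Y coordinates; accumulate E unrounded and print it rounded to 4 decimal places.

G0 X11.13 Y4.50 Z1.68
G1 X12.99 Y0.00 E0.2267
G1 X26.00 Y0.00 E0.8325
G1 X26.00 Y4.50 E1.0421
G1 X11.13 Y4.50 E1.7345

At z = 1.68 mm: the cube is present — its section is the full 26×4.5 rectangle; the sphere at (1, 2): section is a regular 8-gon, circumradius = √(r²−h²) = √(3²−2.68²) = 1.348; the r=7 cylinder at (0, 7) contributes a regular 8-gon of circumradius 7; the cone at (5.5, -1): at t=0.187 of its height the radius interpolates to r₁+(r₂−r₁)t = 7.907, giving a regular 8-gon of that circumradius; Taking the first minus the rest: starting from the 26×4.5 cube, the r=3 sphere at (1, 2) partially overlaps it — only the 4.85 mm² overlap (of its 5.14 mm²) is removed, clipping the outline; the r=7 cylinder at (0, 7) partially overlaps it — only the 13.59 mm² overlap (of its 138.59 mm²) is removed, clipping the outline; the cone at (5.5, -1) partially overlaps it — only the 35.83 mm² overlap (of its 176.82 mm²) is removed, clipping the outline — 1 connected region. The outline is a single polygon with 4 vertices. Extrusion per mm of travel: 0.4 × 0.28 / (π × 0.875²) = 0.046564. Accumulating E over each segment gives final E = 1.7345.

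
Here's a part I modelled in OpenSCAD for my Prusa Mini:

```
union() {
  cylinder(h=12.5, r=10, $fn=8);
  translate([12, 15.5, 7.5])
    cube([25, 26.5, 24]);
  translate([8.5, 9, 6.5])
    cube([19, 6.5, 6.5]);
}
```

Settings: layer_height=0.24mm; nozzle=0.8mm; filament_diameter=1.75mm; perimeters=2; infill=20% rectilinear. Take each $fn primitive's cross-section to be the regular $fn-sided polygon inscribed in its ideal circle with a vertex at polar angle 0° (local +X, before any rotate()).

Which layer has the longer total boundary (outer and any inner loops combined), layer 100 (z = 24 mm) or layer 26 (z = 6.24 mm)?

layer 100 (z = 24 mm)

Layer 100 (z = 24): the cylinder is absent (z outside [0, 12.5]); the cube at (12, 15.5) is present — its section is the full 25×26.5 rectangle (perimeter 103.00 mm); the cube at (8.5, 9) is absent (z outside [6.5, 13]); Taking the union: only the 25×26.5 cube at (12, 15.5) is present, so the union is just that shape — boundary = 103.00 mm. So its perimeter = 103.00 mm. Layer 26 (z = 6.24): the cylinder: section is a regular 8-gon, circumradius r=10 (perimeter = 2·8·10.000·sin(180°/8) = 61.23 mm); the cube at (12, 15.5) does not reach this height (z outside [7.5, 31.5]); the cube at (8.5, 9) is absent (z outside [6.5, 13]); Taking the union: only the r=10 cylinder is present, so the union is just that shape — boundary = 61.23 mm. So its perimeter = 61.23 mm. Layer 100 is larger (103.00 vs 61.23 mm).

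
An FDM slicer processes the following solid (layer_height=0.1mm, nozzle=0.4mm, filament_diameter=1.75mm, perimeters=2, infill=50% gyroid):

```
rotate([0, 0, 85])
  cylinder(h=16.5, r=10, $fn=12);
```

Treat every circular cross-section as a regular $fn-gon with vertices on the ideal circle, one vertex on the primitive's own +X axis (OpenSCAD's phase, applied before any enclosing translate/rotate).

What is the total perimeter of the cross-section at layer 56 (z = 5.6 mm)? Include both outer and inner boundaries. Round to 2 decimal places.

62.12 mm

At z = 5.6 mm: the r=10 cylinder gives a regular 12-gon of circumradius 10 (constant along its height) (perimeter = 2·12·10.000·sin(180°/12) = 62.12 mm); (whole slice rotated 85° about Z — lengths, areas and connectivity unchanged). Overall, the cross-section is a single solid region. Total boundary length (outer) = 62.12 mm.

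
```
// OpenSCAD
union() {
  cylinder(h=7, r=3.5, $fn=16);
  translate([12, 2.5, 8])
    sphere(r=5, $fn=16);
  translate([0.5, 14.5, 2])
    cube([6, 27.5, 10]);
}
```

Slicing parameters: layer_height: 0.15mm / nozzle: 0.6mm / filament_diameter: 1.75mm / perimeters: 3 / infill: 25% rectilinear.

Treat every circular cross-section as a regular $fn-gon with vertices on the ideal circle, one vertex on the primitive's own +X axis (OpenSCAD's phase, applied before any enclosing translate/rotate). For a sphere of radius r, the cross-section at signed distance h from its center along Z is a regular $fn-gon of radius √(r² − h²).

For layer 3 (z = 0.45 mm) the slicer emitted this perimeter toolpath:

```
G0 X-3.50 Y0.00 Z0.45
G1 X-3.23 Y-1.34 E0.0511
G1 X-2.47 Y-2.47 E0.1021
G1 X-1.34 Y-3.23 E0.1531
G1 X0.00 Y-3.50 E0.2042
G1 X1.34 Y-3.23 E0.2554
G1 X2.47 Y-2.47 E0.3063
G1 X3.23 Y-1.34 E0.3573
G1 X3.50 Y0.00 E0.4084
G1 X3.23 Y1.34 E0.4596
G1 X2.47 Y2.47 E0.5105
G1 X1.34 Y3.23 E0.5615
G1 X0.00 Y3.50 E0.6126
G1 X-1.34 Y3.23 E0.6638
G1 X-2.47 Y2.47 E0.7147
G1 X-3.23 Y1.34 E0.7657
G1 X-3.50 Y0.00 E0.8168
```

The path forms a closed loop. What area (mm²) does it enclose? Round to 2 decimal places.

37.43 mm²

Apply the shoelace formula to the sequence of (X, Y) vertices; enclosed area = 37.43 mm².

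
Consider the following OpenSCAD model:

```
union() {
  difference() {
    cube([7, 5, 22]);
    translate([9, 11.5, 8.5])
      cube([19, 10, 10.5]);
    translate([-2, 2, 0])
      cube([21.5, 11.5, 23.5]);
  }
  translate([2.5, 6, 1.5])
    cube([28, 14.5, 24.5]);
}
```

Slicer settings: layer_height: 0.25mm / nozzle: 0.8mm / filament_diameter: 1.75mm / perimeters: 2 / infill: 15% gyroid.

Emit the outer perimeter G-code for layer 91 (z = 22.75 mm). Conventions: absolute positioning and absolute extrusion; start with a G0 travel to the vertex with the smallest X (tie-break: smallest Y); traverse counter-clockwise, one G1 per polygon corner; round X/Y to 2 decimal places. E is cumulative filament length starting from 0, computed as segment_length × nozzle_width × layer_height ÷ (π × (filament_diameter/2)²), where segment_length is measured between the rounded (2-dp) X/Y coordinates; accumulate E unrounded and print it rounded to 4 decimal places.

G0 X2.50 Y6.00 Z22.75
G1 X30.50 Y6.00 E2.3282
G1 X30.50 Y20.50 E3.5339
G1 X2.50 Y20.50 E5.8621
G1 X2.50 Y6.00 E7.0678

At z = 22.75 mm: the cube is not intersected at this z (z outside [0, 22]); the cube at (9, 11.5) is not intersected at this z (z outside [8.5, 19]); the 21.5×11.5 cube at (-2, 2) contributes its full rectangle; Subtracting the remaining from the first: the first operand is absent here, so nothing remains; the cube at (2.5, 6) is present — its section is the full 28×14.5 rectangle; Merging all regions: only the 28×14.5 cube at (2.5, 6) is present, so the union is just that shape — 1 connected region. The outline is a single polygon with 4 vertices. Extrusion per mm of travel: 0.8 × 0.25 / (π × 0.875²) = 0.083150. Accumulating E over each segment gives final E = 7.0678.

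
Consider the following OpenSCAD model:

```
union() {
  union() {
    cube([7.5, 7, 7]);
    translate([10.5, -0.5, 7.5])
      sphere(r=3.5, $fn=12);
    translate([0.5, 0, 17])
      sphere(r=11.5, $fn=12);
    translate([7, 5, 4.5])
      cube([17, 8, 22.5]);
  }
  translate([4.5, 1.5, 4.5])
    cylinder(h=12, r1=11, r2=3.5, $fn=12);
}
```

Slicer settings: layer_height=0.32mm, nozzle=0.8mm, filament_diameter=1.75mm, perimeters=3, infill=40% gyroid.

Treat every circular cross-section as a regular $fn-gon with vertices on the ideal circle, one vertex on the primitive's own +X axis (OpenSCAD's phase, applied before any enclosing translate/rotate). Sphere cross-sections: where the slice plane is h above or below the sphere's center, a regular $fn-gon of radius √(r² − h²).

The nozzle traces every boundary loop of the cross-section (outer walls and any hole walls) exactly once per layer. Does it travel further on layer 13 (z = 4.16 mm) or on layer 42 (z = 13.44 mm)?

Layer 13 (z = 4.16): the cube (footprint 7.5×7) is included at this height (perimeter 29.00 mm); the sphere at (10.5, -0.5): section is a regular 12-gon, circumradius = √(r²−h²) = √(3.5²−3.34²) = 1.046 (perimeter = 2·12·1.046·sin(180°/12) = 6.50 mm); the sphere at (0.5, 0) does not reach this height (|z−center|=12.840 > r=11.5); the cube at (7, 5) is absent (z outside [4.5, 27]); Combining (union): the 2 present regions are separate (no shared area or edge), so areas and boundary lengths simply add and each stays a separate island — boundary = 35.50 mm; the cone at (4.5, 1.5) is not intersected at this z (z outside [4.5, 16.5]); Taking the union: only that combined region is present, so the union is just that shape — boundary = 35.50 mm. So its perimeter = 35.50 mm. Layer 42 (z = 13.44): the cube does not reach this height (z outside [0, 7]); the sphere at (10.5, -0.5) does not reach this height (|z−center|=5.940 > r=3.5); the sphere at (0.5, 0): section is a regular 12-gon, circumradius = √(r²−h²) = √(11.5²−3.56²) = 10.935 (perimeter = 2·12·10.935·sin(180°/12) = 67.93 mm); the cube at (7, 5) is present — its section is the full 17×8 rectangle (perimeter 50.00 mm); Merging all regions: the regions partially overlap (shared area 5.83 mm²), so the edge portions inside another operand are dropped and the merged outline is re-measured after clipping — boundary = 106.71 mm; the cone at (4.5, 1.5) contributes a regular 12-gon of circumradius 5.412 (interpolated between r1=11 and r2=3.5 at t=0.745) (perimeter = 2·12·5.412·sin(180°/12) = 33.62 mm); Merging all regions: the cone at (4.5, 1.5) lies entirely inside the result so far, so the union is just the result so far — boundary = 106.71 mm. So its perimeter = 106.71 mm. Layer 42 is larger (106.71 vs 35.50 mm).

layer 42 (z = 13.44 mm)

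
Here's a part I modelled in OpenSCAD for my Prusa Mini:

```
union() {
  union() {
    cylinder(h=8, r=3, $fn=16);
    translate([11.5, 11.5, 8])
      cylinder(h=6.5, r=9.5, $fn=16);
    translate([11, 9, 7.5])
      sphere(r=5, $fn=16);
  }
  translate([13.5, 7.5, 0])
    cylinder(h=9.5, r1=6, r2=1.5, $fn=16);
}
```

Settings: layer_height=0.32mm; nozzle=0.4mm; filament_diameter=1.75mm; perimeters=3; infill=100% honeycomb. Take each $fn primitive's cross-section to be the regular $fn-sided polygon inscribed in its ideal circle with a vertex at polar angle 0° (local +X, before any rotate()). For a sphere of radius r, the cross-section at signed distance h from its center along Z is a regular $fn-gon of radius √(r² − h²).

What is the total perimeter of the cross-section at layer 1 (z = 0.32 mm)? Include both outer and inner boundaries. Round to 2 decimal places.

55.24 mm

At z = 0.32 mm: the r=3 cylinder gives a regular 16-gon of circumradius 3 (constant along its height) (perimeter = 2·16·3.000·sin(180°/16) = 18.73 mm); the cylinder at (11.5, 11.5) is absent (z outside [8, 14.5]); the sphere at (11, 9) is absent (|z−center|=7.180 > r=5); Merging all regions: only the r=3 cylinder is present, so the union is just that shape — boundary = 18.73 mm; the cone at (13.5, 7.5) contributes a regular 16-gon of circumradius 5.848 (interpolated between r1=6 and r2=1.5 at t=0.034) (perimeter = 2·16·5.848·sin(180°/16) = 36.51 mm); Merging all regions: the 2 present regions are separate (no shared area or edge), so areas and boundary lengths simply add and each stays a separate island — boundary = 55.24 mm. Overall, the cross-section has 2 separate islands. Total boundary length (outer) = 55.24 mm.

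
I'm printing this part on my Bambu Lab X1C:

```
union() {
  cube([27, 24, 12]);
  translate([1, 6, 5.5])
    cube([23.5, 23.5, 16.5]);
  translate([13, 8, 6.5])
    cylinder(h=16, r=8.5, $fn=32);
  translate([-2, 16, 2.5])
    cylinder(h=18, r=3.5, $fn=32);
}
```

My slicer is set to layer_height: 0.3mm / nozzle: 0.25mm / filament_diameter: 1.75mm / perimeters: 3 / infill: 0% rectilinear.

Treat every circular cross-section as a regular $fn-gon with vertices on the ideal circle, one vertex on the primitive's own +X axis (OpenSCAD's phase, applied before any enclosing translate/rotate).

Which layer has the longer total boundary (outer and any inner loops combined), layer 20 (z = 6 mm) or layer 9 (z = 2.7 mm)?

layer 20 (z = 6 mm)

Layer 20 (z = 6): the 27×24 cube contributes its full rectangle (perimeter 102.00 mm); the 23.5×23.5 cube at (1, 6) contributes its full rectangle (perimeter 94.00 mm); the cylinder at (13, 8) is absent (z outside [6.5, 22.5]); the cylinder at (-2, 16): section is a regular 32-gon, circumradius r=3.5 (perimeter = 2·32·3.500·sin(180°/32) = 21.96 mm); Merging all regions: the regions partially overlap (shared area 428.97 mm²), so the edge portions inside another operand are dropped and the merged outline is re-measured after clipping — boundary = 122.51 mm. So its perimeter = 122.51 mm. Layer 9 (z = 2.7): the cube is present — its section is the full 27×24 rectangle (perimeter 102.00 mm); the cube at (1, 6) is absent (z outside [5.5, 22]); the cylinder at (13, 8) is not intersected at this z (z outside [6.5, 22.5]); the cylinder at (-2, 16): section is a regular 32-gon, circumradius r=3.5 (perimeter = 2·32·3.500·sin(180°/32) = 21.96 mm); Combining (union): the regions partially overlap (shared area 5.97 mm²), so the edge portions inside another operand are dropped and the merged outline is re-measured after clipping — boundary = 111.51 mm. So its perimeter = 111.51 mm. Layer 20 is larger (122.51 vs 111.51 mm).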